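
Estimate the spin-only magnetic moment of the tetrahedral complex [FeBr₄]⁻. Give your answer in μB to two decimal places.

5.92 μB

Each Br⁻ contributes -1; 4 × (-1) = -4. With overall charge -1, Fe is in the +3 oxidation state.
Fe³⁺: group 8, so d-count = 8 − 3 = 5.
Tetrahedral fields are weak (Δₜ ≈ 4/9 Δₒ), so electrons fill high-spin.
Configuration: e² t₂³ → 5 unpaired electrons.
μ(spin-only) = √[5(5+2)] = √35 ≈ 5.92 μB.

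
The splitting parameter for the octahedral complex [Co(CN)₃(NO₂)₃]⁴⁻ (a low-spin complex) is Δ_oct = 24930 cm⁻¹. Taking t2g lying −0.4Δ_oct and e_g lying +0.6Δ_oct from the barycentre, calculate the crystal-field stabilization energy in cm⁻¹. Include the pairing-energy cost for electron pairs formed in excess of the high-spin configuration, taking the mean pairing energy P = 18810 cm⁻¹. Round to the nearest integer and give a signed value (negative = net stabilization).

-26064

Ligand charges: 3×(-1) from CN⁻ and 3×(-1) from NO₂⁻ sum to -6; with overall charge -4, Co is +2.
Co sits in group 9; removing 2 electrons leaves Co²⁺ with 9 − 2 = 7 d electrons.
Configuration: t2g^6 e_g^1.
Orbital CFSE = 6(-0.4) + 1(0.6) = -1.8Δ_oct = -1.8 × 24930 = -44874 cm⁻¹.
High-spin d⁷ would be t2g^5 e_g^2 with 2 pairs; low-spin has 3, so 1 excess pair costs +1P = +18810 cm⁻¹.
Combining: -44874 + 18810 = -26064 cm⁻¹.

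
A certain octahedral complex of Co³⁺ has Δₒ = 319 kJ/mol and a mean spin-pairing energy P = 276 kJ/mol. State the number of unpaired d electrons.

Group 9 minus oxidation state +3 gives a d⁶ configuration for Co³⁺.
Here Δₒ > P (319 > 276), so the low-spin state is favoured.
Configuration: t2g^6 e_g^0.
Unpaired electrons: 0.

0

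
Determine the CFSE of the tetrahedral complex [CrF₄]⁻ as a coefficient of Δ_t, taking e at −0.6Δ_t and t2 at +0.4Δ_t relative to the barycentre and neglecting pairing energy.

Each F⁻ contributes -1; 4 × (-1) = -4. With overall charge -1, Cr is in the +3 oxidation state.
Group 6 minus oxidation state +3 gives a d³ configuration for Cr³⁺.
Tetrahedral fields are weak (Δₜ ≈ 4/9 Δₒ), so electrons fill high-spin.
Configuration: e^2 t2^1.
CFSE = 2(-0.6Δ_t) + 1(0.4Δ_t) = -1.2Δ_t + 0.4Δ_t = -0.8Δ_t.

-0.8 Δ_t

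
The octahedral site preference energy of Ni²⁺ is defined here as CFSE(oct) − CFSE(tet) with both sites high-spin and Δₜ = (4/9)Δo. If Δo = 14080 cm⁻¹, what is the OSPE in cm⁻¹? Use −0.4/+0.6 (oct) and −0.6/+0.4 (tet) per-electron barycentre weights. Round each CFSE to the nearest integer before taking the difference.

Ni²⁺: group 10, so d-count = 10 − 2 = 8.
In an octahedral site d⁸ (HS) is t₂g⁶ eg², giving CFSE(oct) = -1.2Δo = -16896 cm⁻¹.
In a tetrahedral site the filling is e⁴ t₂⁴: CFSE(tet) = -0.8Δₜ = -0.8 × (4/9)(14080) = -5006 cm⁻¹.
Subtracting, OSPE = -16896 − (-5006) = -11890 cm⁻¹.

-11890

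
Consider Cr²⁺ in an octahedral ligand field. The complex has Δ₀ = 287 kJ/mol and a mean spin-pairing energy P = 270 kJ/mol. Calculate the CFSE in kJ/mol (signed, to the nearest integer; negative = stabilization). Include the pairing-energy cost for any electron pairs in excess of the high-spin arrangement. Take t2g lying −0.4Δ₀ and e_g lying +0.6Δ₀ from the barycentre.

Group 6 minus oxidation state +2 gives a d⁴ configuration for Cr²⁺.
Since Δ₀ = 287 kJ/mol > P = 270 kJ/mol, the complex adopts the low-spin configuration.
Filling d⁴ accordingly: t2g^4 e_g^0.
Orbital CFSE = -1.6Δ₀ = -1.6 × 287 = -459 kJ/mol.
Excess pairs vs high-spin: 1 − 0 = 1; pairing cost = +270 kJ/mol.
Net CFSE = -459 + 270 = -189 kJ/mol.

-189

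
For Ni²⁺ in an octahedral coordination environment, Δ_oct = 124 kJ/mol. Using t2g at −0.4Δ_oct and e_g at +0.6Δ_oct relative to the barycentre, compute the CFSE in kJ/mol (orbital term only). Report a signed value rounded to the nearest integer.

Ni²⁺: group 10, so d-count = 10 − 2 = 8.
Electron filling gives t2g^6 e_g^2.
The orbital stabilization is -1.2Δ_oct = -1.2 × 124 = -149 kJ/mol.

-149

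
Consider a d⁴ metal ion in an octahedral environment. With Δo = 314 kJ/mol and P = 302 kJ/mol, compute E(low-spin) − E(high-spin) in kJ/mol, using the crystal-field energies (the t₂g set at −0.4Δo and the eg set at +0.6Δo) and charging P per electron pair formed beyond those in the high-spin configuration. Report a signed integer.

-12

In the high-spin limit (t₂g³ eg¹) the orbital term is -0.6Δo = -188 kJ/mol, with no excess pairing.
Low-spin t₂g⁴ eg⁰ gives -1.6Δo = -502 kJ/mol, but forming 1 extra pair costs 1P = 302 kJ/mol, so E(LS) = -502 + 302 = -200 kJ/mol.
The difference is -200 − (-188) = -12 kJ/mol, so low-spin lies lower.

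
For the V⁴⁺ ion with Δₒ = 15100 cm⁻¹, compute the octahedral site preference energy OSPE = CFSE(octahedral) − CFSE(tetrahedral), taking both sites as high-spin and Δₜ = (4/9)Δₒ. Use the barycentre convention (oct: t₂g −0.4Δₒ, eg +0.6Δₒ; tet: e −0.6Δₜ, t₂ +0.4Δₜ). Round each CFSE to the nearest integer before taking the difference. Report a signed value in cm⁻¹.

-2013

V⁴⁺: group 5, so d-count = 5 − 4 = 1.
In an octahedral site d¹ (HS) is t₂g¹ eg⁰, giving CFSE(oct) = -0.4Δₒ = -6040 cm⁻¹.
In a tetrahedral site the filling is e¹ t₂⁰: CFSE(tet) = -0.6Δₜ = -0.6 × (4/9)(15100) = -4027 cm⁻¹.
OSPE = CFSE(oct) − CFSE(tet) = -6040 − (-4027) = -2013 cm⁻¹.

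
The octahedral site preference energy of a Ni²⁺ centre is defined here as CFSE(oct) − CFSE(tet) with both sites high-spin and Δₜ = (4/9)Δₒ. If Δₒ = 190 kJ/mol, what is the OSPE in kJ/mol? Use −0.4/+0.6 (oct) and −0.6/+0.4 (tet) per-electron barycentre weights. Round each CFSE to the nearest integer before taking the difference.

-160

Ni is in group 10, so Ni²⁺ is d⁸ (10 − 2 = 8).
In an octahedral site d⁸ (HS) is t₂g⁶ eg², giving CFSE(oct) = -1.2Δₒ = -228 kJ/mol.
Tetrahedral: e⁴ t₂⁴, CFSE = 4(−0.6) + 4(+0.4) = -0.8Δₜ = -0.8 × (4/9) × 190 = -68 kJ/mol.
OSPE = CFSE(oct) − CFSE(tet) = -228 − (-68) = -160 kJ/mol.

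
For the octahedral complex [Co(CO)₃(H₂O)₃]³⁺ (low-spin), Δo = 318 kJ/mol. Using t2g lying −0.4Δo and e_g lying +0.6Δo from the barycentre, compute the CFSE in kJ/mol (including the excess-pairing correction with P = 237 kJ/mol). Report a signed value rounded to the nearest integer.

Ligand charges: 3×(+0) from CO and 3×(+0) from H₂O sum to +0; with overall charge +3, Co is +3.
Co is in group 9, so Co³⁺ is d⁶ (9 − 3 = 6).
Electron filling gives t2g^6 e_g^0.
Orbital CFSE = 6(-0.4) + 0(0.6) = -2.4Δo = -2.4 × 318 = -763 kJ/mol.
Relative to high-spin t2g^4 e_g^2 (1 paired), the low-spin configuration has 2 additional pairs, contributing +2 × 237 = +474 kJ/mol.
Overall CFSE = -763 + 474 = -289 kJ/mol.

-289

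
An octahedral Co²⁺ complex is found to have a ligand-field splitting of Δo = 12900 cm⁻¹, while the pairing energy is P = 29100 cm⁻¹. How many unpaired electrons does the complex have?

Group 9 minus oxidation state +2 gives a d⁷ configuration for Co²⁺.
Here Δo < P (12900 < 29100), so the high-spin state is favoured.
Filling d⁷ accordingly: t2g^5 e_g^2.
Unpaired electrons: 3.

3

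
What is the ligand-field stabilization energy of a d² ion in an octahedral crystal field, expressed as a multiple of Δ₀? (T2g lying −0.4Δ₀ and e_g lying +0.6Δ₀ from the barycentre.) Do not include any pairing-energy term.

-0.8 Δ₀

Configuration: t2g^2 e_g^0.
CFSE = 2(-0.4Δ₀) + 0(0.6Δ₀) = -0.8Δ₀ + 0.0Δ₀ = -0.8Δ₀.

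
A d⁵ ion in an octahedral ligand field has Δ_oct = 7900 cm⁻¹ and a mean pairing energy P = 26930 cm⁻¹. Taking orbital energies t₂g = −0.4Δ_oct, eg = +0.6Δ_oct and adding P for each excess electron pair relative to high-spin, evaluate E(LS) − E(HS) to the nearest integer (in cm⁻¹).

In the high-spin limit (t₂g³ eg²) the orbital term is 0.0Δ_oct = 0 cm⁻¹, with no excess pairing.
Low-spin: t₂g⁵ eg⁰, orbital CFSE = -2.0Δ_oct = -15800 cm⁻¹; plus 2 excess pairs × P = +53860 cm⁻¹; total 38060 cm⁻¹.
The difference is 38060 − (0) = 38060 cm⁻¹, so high-spin lies lower.

38060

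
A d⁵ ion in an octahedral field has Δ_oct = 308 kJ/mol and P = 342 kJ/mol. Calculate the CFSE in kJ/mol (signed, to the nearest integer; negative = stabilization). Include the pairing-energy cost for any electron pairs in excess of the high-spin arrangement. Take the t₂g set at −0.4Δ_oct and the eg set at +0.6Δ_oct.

0

Δ_oct < P, so pairing is avoided: the ground state is high-spin.
Filling d⁵ accordingly: t₂g³ eg².
Orbital CFSE = 0.0Δ_oct = 0.0 × 308 = 0 kJ/mol.
High-spin has no excess pairs, so no pairing correction applies.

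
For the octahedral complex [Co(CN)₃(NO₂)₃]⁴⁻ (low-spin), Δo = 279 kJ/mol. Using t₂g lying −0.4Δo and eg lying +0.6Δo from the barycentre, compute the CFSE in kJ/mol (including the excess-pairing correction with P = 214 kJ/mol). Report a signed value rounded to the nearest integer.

-288

Ligand charges: 3×(-1) from CN⁻ and 3×(-1) from NO₂⁻ sum to -6; with overall charge -4, Co is +2.
Co²⁺: group 9, so d-count = 9 − 2 = 7.
The d⁷ electrons fill as t₂g⁶ eg¹.
CFSE(orbital) = 6×(-0.4Δo) + 1×(0.6Δo) = -1.8Δo; with Δo = 279 kJ/mol that is -502 kJ/mol.
Pairing penalty: 3 pairs vs 2 in the high-spin reference → 1 extra × P = 214 kJ/mol.
Overall CFSE = -502 + 214 = -288 kJ/mol.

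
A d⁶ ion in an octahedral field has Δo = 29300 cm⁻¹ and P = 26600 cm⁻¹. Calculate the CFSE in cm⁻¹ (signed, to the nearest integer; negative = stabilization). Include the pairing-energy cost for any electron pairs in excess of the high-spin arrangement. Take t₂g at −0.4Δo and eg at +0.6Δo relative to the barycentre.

Since Δo = 29300 cm⁻¹ > P = 26600 cm⁻¹, the complex adopts the low-spin configuration.
Configuration: t₂g⁶ eg⁰.
Orbital CFSE = -2.4Δo = -2.4 × 29300 = -70320 cm⁻¹.
Excess pairs vs high-spin: 3 − 1 = 2; pairing cost = +53200 cm⁻¹.
Net CFSE = -70320 + 53200 = -17120 cm⁻¹.

-17120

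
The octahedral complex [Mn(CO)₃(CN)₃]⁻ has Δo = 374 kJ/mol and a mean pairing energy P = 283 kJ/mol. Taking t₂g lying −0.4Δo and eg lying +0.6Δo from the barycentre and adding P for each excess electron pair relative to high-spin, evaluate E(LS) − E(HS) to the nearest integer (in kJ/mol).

Ligand charges: 3×(+0) from CO and 3×(-1) from CN⁻ sum to -3; with overall charge -1, Mn is +2.
Mn is in group 7, so Mn²⁺ is d⁵ (7 − 2 = 5).
In the high-spin limit (t₂g³ eg²) the orbital term is 0.0Δo = 0 kJ/mol, with no excess pairing.
Low-spin: t₂g⁵ eg⁰, orbital CFSE = -2.0Δo = -748 kJ/mol; plus 2 excess pairs × P = +566 kJ/mol; total -182 kJ/mol.
E(LS) − E(HS) = -182 − (0) = -182 kJ/mol.

-182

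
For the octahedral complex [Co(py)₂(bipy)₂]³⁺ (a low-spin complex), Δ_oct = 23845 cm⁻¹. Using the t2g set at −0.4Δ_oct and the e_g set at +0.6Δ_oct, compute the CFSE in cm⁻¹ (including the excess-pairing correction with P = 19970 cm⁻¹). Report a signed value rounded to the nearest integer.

Ligand charges: 2×(+0) from py and 2×(+0) from bipy sum to +0; with overall charge +3, Co is +3.
Group 9 minus oxidation state +3 gives a d⁶ configuration for Co³⁺.
Electron filling gives t2g^6 e_g^0.
CFSE(orbital) = 6×(-0.4Δ_oct) + 0×(0.6Δ_oct) = -2.4Δ_oct; with Δ_oct = 23845 cm⁻¹ that is -57228 cm⁻¹.
High-spin d⁶ would be t2g^4 e_g^2 with 1 pair; low-spin has 3, so 2 excess pairs cost +2P = +39940 cm⁻¹.
Combining: -57228 + 39940 = -17288 cm⁻¹.

-17288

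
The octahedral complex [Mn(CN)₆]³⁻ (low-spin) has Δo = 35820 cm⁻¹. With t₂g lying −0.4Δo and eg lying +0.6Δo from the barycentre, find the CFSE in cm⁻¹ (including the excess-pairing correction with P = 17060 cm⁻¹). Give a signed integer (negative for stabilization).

-40252

Each CN⁻ contributes -1; 6 × (-1) = -6. With overall charge -3, Mn is in the +3 oxidation state.
Mn³⁺: group 7, so d-count = 7 − 3 = 4.
The d⁴ electrons fill as t₂g⁴ eg⁰.
Orbital CFSE = 4(-0.4) + 0(0.6) = -1.6Δo = -1.6 × 35820 = -57312 cm⁻¹.
Relative to high-spin t₂g³ eg¹ (0 paired), the low-spin configuration has 1 additional pair, contributing +1 × 17060 = +17060 cm⁻¹.
Overall CFSE = -57312 + 17060 = -40252 cm⁻¹.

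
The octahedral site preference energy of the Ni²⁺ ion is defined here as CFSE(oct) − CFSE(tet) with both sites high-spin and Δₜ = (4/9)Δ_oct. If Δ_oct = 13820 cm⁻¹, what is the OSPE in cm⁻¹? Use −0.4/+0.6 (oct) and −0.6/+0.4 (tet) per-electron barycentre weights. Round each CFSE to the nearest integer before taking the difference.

Group 10 minus oxidation state +2 gives a d⁸ configuration for Ni²⁺.
In an octahedral site d⁸ (HS) is t2g^6 e_g^2, giving CFSE(oct) = -1.2Δ_oct = -16584 cm⁻¹.
In a tetrahedral site the filling is e^4 t2^4: CFSE(tet) = -0.8Δₜ = -0.8 × (4/9)(13820) = -4914 cm⁻¹.
OSPE = -16584 − (-4914) = -11670 cm⁻¹.

-11670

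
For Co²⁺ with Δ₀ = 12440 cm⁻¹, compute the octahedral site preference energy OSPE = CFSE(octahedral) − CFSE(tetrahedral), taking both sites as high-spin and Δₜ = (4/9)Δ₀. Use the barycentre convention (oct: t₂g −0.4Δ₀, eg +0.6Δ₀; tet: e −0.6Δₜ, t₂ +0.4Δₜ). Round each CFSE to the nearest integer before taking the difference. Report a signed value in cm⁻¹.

-3317

Co sits in group 9; removing 2 electrons leaves Co²⁺ with 9 − 2 = 7 d electrons.
In an octahedral site d⁷ (HS) is t₂g⁵ eg², giving CFSE(oct) = -0.8Δ₀ = -9952 cm⁻¹.
In a tetrahedral site the filling is e⁴ t₂³: CFSE(tet) = -1.2Δₜ = -1.2 × (4/9)(12440) = -6635 cm⁻¹.
OSPE = CFSE(oct) − CFSE(tet) = -9952 − (-6635) = -3317 cm⁻¹.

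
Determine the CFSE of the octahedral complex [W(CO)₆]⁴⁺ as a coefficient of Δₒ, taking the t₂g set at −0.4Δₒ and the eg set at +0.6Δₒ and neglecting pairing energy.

-0.8 Δₒ

CO is neutral, so the +4 overall charge sits on W: oxidation state +4.
W sits in group 6; removing 4 electrons leaves W⁴⁺ with 6 − 4 = 2 d electrons.
Configuration: t₂g² eg⁰.
CFSE = 2(-0.4Δₒ) + 0(0.6Δₒ) = -0.8Δₒ + 0.0Δₒ = -0.8Δₒ.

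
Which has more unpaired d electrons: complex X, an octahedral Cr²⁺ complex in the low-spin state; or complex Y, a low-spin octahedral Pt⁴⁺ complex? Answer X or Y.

X: Group 6 minus oxidation state +2 gives a d⁴ configuration for Cr²⁺; t₂g⁴ eg⁰ → 2 unpaired.
Y: Pt sits in group 10; removing 4 electrons leaves Pt⁴⁺ with 10 − 4 = 6 d electrons; t₂g⁶ eg⁰ → 0 unpaired.
So X has more unpaired electrons.

X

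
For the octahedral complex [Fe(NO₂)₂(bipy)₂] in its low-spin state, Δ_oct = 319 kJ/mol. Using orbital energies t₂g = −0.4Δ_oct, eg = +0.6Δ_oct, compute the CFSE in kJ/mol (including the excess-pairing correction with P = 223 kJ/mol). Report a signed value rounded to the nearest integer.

-320

Ligand charges: 2×(-1) from NO₂⁻ and 2×(+0) from bipy sum to -2; with overall charge +0, Fe is +2.
Group 8 minus oxidation state +2 gives a d⁶ configuration for Fe²⁺.
Electron filling gives t₂g⁶ eg⁰.
Orbital CFSE = 6(-0.4) + 0(0.6) = -2.4Δ_oct = -2.4 × 319 = -766 kJ/mol.
Relative to high-spin t₂g⁴ eg² (1 paired), the low-spin configuration has 2 additional pairs, contributing +2 × 223 = +446 kJ/mol.
Combining: -766 + 446 = -320 kJ/mol.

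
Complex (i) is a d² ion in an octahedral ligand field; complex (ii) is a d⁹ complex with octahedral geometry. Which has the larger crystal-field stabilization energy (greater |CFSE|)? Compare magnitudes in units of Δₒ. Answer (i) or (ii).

(i)

(i): For octahedral d² the high- and low-spin configurations coincide; t2g^2 e_g^0, CFSE = -0.8Δₒ.
(ii): t2g^6 e_g^3, CFSE = -0.6Δₒ.
So (i) has the larger |CFSE|.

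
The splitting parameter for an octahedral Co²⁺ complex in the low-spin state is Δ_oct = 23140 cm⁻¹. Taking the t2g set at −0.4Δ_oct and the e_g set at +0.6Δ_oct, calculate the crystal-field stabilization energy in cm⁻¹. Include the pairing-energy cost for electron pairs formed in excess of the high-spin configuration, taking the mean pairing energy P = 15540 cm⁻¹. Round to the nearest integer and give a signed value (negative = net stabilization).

Co is in group 9, so Co²⁺ is d⁷ (9 − 2 = 7).
The d⁷ electrons fill as t2g^6 e_g^1.
The orbital stabilization is -1.8Δ_oct = -1.8 × 23140 = -41652 cm⁻¹.
Pairing penalty: 3 pairs vs 2 in the high-spin reference → 1 extra × P = 15540 cm⁻¹.
Overall CFSE = -41652 + 15540 = -26112 cm⁻¹.

-26112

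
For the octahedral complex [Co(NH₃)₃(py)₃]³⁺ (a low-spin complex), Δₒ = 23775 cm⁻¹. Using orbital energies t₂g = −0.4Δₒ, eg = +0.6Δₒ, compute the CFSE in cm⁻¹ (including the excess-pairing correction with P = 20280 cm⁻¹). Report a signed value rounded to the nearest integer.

-16500

Ligand charges: 3×(+0) from NH₃ and 3×(+0) from py sum to +0; with overall charge +3, Co is +3.
Co is in group 9, so Co³⁺ is d⁶ (9 − 3 = 6).
The d⁶ electrons fill as t₂g⁶ eg⁰.
Orbital CFSE = 6(-0.4) + 0(0.6) = -2.4Δₒ = -2.4 × 23775 = -57060 cm⁻¹.
Relative to high-spin t₂g⁴ eg² (1 paired), the low-spin configuration has 2 additional pairs, contributing +2 × 20280 = +40560 cm⁻¹.
Overall CFSE = -57060 + 40560 = -16500 cm⁻¹.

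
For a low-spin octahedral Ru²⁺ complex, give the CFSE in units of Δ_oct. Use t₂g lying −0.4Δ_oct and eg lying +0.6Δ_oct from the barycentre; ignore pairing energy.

-2.4 Δ_oct

Ru is in group 8, so Ru²⁺ is d⁶ (8 − 2 = 6).
Configuration: t₂g⁶ eg⁰.
CFSE = 6(-0.4Δ_oct) + 0(0.6Δ_oct) = -2.4Δ_oct + 0.0Δ_oct = -2.4Δ_oct.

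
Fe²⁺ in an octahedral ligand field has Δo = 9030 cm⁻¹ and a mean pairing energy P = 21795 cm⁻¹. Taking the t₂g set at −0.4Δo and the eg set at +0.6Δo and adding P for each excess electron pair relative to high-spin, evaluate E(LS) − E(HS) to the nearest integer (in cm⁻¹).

25530

Fe sits in group 8; removing 2 electrons leaves Fe²⁺ with 8 − 2 = 6 d electrons.
In the high-spin limit (t₂g⁴ eg²) the orbital term is -0.4Δo = -3612 cm⁻¹, with no excess pairing.
Low-spin: t₂g⁶ eg⁰, orbital CFSE = -2.4Δo = -21672 cm⁻¹; plus 2 excess pairs × P = +43590 cm⁻¹; total 21918 cm⁻¹.
Thus E(LS) − E(HS) = 25530 cm⁻¹.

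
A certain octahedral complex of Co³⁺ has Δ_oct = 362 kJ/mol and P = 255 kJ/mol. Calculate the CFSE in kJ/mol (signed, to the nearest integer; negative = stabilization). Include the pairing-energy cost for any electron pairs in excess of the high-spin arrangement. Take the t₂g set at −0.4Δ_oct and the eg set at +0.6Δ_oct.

Co sits in group 9; removing 3 electrons leaves Co³⁺ with 9 − 3 = 6 d electrons.
Δ_oct > P, so pairing is preferred: the ground state is low-spin.
Filling d⁶ accordingly: t₂g⁶ eg⁰.
Orbital CFSE = -2.4Δ_oct = -2.4 × 362 = -869 kJ/mol.
Excess pairs vs high-spin: 3 − 1 = 2; pairing cost = +510 kJ/mol.
Net CFSE = -869 + 510 = -359 kJ/mol.

-359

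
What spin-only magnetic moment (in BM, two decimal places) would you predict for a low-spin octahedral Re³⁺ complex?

Re³⁺: group 7, so d-count = 7 − 3 = 4.
Configuration: t2g^4 e_g^0 → 2 unpaired electrons.
μ(spin-only) = √[2(2+2)] = √8 ≈ 2.83 BM.

2.83 BM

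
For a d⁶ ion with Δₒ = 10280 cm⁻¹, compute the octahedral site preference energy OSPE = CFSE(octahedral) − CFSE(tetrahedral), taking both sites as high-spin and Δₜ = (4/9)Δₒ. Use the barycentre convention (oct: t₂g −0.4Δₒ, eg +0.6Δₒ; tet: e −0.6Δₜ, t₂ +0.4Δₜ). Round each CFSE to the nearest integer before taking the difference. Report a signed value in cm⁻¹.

-1371

In an octahedral site d⁶ (HS) is t₂g⁴ eg², giving CFSE(oct) = -0.4Δₒ = -4112 cm⁻¹.
Tetrahedral: e³ t₂³, CFSE = 3(−0.6) + 3(+0.4) = -0.6Δₜ = -0.6 × (4/9) × 10280 = -2741 cm⁻¹.
OSPE = CFSE(oct) − CFSE(tet) = -4112 − (-2741) = -1371 cm⁻¹.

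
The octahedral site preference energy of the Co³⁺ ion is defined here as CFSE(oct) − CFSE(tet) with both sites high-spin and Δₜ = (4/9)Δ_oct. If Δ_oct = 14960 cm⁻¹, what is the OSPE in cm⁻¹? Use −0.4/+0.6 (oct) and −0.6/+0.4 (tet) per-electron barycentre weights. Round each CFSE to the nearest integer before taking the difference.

Co is in group 9, so Co³⁺ is d⁶ (9 − 3 = 6).
Octahedral (high-spin): t2g^4 e_g^2, CFSE = 4(−0.4) + 2(+0.6) = -0.4Δ_oct = -0.4 × 14960 = -5984 cm⁻¹.
Tetrahedral e^3 t2^3 gives -0.6Δₜ = -0.6 × (4/9) × 14960 = -3989 cm⁻¹.
OSPE = CFSE(oct) − CFSE(tet) = -5984 − (-3989) = -1995 cm⁻¹.

-1995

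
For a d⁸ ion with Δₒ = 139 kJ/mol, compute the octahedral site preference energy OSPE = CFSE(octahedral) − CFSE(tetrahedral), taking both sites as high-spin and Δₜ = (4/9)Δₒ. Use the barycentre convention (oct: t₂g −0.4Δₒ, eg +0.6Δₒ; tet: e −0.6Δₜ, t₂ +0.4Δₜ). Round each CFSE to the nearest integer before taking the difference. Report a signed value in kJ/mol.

-118

Octahedral (high-spin): t₂g⁶ eg², CFSE = 6(−0.4) + 2(+0.6) = -1.2Δₒ = -1.2 × 139 = -167 kJ/mol.
Tetrahedral: e⁴ t₂⁴, CFSE = 4(−0.6) + 4(+0.4) = -0.8Δₜ = -0.8 × (4/9) × 139 = -49 kJ/mol.
OSPE = CFSE(oct) − CFSE(tet) = -167 − (-49) = -118 kJ/mol.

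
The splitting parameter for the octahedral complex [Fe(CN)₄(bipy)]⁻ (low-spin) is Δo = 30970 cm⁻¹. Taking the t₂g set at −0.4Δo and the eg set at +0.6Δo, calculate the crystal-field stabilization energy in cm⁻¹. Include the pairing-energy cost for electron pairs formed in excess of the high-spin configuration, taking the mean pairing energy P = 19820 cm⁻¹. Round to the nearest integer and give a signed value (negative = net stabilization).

Ligand charges: 4×(-1) from CN⁻ and 1×(+0) from bipy sum to -4; with overall charge -1, Fe is +3.
Fe sits in group 8; removing 3 electrons leaves Fe³⁺ with 8 − 3 = 5 d electrons.
Configuration: t₂g⁵ eg⁰.
The orbital stabilization is -2.0Δo = -2.0 × 30970 = -61940 cm⁻¹.
High-spin d⁵ would be t₂g³ eg² with 0 pairs; low-spin has 2, so 2 excess pairs cost +2P = +39640 cm⁻¹.
Net CFSE = -61940 + 39640 = -22300 cm⁻¹.

-22300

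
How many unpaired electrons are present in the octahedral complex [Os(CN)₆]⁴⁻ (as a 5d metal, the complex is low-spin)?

Each CN⁻ contributes -1; 6 × (-1) = -6. With overall charge -4, Os is in the +2 oxidation state.
Os²⁺: group 8, so d-count = 8 − 2 = 6.
Configuration: t₂g⁶ eg⁰, giving 0 unpaired electrons.

0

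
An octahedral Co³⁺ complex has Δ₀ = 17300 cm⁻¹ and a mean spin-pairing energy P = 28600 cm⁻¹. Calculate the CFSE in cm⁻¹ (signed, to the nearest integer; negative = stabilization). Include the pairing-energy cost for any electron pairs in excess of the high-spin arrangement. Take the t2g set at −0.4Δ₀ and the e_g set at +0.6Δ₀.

Group 9 minus oxidation state +3 gives a d⁶ configuration for Co³⁺.
Δ₀ < P, so pairing is avoided: the ground state is high-spin.
Configuration: t2g^4 e_g^2.
Orbital CFSE = -0.4Δ₀ = -0.4 × 17300 = -6920 cm⁻¹.
High-spin has no excess pairs, so no pairing correction applies.

-6920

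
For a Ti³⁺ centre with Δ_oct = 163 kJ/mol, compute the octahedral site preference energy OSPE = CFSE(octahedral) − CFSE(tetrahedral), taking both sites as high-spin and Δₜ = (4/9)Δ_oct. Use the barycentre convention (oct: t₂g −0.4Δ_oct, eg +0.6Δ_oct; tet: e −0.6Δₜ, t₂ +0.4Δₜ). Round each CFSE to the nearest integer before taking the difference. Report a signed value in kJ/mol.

-22

Group 4 minus oxidation state +3 gives a d¹ configuration for Ti³⁺.
Octahedral (high-spin): t₂g¹ eg⁰, CFSE = 1(−0.4) + 0(+0.6) = -0.4Δ_oct = -0.4 × 163 = -65 kJ/mol.
Tetrahedral e¹ t₂⁰ gives -0.6Δₜ = -0.6 × (4/9) × 163 = -43 kJ/mol.
Subtracting, OSPE = -65 − (-43) = -22 kJ/mol.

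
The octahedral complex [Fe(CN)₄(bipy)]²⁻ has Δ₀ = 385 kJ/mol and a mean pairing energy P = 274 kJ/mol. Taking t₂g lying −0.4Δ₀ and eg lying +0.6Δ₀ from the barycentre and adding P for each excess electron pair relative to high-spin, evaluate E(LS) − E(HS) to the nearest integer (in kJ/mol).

Ligand charges: 4×(-1) from CN⁻ and 1×(+0) from bipy sum to -4; with overall charge -2, Fe is +2.
Fe sits in group 8; removing 2 electrons leaves Fe²⁺ with 8 − 2 = 6 d electrons.
High-spin d⁶ fills as t₂g⁴ eg² with CFSE 4(−0.4) + 2(+0.6) = -0.4Δ₀ = -154 kJ/mol.
Low-spin t₂g⁶ eg⁰ gives -2.4Δ₀ = -924 kJ/mol, but forming 2 extra pairs costs 2P = 548 kJ/mol, so E(LS) = -924 + 548 = -376 kJ/mol.
The difference is -376 − (-154) = -222 kJ/mol, so low-spin lies lower.

-222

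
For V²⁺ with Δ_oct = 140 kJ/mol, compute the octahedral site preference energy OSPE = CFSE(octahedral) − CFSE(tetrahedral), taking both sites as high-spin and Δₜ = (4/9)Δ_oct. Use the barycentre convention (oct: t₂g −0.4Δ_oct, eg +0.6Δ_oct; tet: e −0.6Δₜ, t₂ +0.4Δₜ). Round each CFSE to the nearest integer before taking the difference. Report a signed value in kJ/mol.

-118

Group 5 minus oxidation state +2 gives a d³ configuration for V²⁺.
Octahedral high-spin t₂g³ eg⁰: CFSE = -1.2 × 140 = -168 kJ/mol.
Tetrahedral: e² t₂¹, CFSE = 2(−0.6) + 1(+0.4) = -0.8Δₜ = -0.8 × (4/9) × 140 = -50 kJ/mol.
Subtracting, OSPE = -168 − (-50) = -118 kJ/mol.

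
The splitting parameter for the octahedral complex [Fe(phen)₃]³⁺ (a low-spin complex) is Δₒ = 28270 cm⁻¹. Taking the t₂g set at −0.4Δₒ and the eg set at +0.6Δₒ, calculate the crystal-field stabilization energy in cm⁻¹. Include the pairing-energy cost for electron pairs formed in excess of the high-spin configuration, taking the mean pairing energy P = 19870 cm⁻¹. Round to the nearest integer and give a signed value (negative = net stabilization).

phen is neutral, so the +3 overall charge sits on Fe: oxidation state +3.
Fe is in group 8, so Fe³⁺ is d⁵ (8 − 3 = 5).
Electron filling gives t₂g⁵ eg⁰.
Orbital CFSE = 5(-0.4) + 0(0.6) = -2.0Δₒ = -2.0 × 28270 = -56540 cm⁻¹.
High-spin d⁵ would be t₂g³ eg² with 0 pairs; low-spin has 2, so 2 excess pairs cost +2P = +39740 cm⁻¹.
Overall CFSE = -56540 + 39740 = -16800 cm⁻¹.

-16800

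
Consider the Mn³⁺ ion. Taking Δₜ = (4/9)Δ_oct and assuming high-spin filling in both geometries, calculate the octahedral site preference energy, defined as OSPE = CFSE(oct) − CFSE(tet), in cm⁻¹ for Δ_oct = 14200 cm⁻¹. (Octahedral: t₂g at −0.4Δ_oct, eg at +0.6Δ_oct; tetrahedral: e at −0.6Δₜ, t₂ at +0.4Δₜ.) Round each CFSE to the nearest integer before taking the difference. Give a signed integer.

Mn³⁺: group 7, so d-count = 7 − 3 = 4.
In an octahedral site d⁴ (HS) is t₂g³ eg¹, giving CFSE(oct) = -0.6Δ_oct = -8520 cm⁻¹.
Tetrahedral e² t₂² gives -0.4Δₜ = -0.4 × (4/9) × 14200 = -2524 cm⁻¹.
OSPE = -8520 − (-2524) = -5996 cm⁻¹.

-5996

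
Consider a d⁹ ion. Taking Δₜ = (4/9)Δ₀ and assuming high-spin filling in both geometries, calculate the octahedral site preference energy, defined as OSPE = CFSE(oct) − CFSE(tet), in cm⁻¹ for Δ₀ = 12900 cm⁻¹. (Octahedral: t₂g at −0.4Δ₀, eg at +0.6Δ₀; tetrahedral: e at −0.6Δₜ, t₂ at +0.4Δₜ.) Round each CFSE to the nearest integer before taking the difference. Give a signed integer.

-5447

In an octahedral site d⁹ (HS) is t2g^6 e_g^3, giving CFSE(oct) = -0.6Δ₀ = -7740 cm⁻¹.
Tetrahedral: e^4 t2^5, CFSE = 4(−0.6) + 5(+0.4) = -0.4Δₜ = -0.4 × (4/9) × 12900 = -2293 cm⁻¹.
Subtracting, OSPE = -7740 − (-2293) = -5447 cm⁻¹.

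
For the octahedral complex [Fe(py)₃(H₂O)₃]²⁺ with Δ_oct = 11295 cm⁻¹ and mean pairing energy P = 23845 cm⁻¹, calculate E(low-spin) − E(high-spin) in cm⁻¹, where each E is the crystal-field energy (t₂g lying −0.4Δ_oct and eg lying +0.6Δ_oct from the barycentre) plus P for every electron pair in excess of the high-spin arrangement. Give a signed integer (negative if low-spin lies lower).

Ligand charges: 3×(+0) from py and 3×(+0) from H₂O sum to +0; with overall charge +2, Fe is +2.
Fe sits in group 8; removing 2 electrons leaves Fe²⁺ with 8 − 2 = 6 d electrons.
High-spin d⁶ fills as t₂g⁴ eg² with CFSE 4(−0.4) + 2(+0.6) = -0.4Δ_oct = -4518 cm⁻¹.
Low-spin: t₂g⁶ eg⁰, orbital CFSE = -2.4Δ_oct = -27108 cm⁻¹; plus 2 excess pairs × P = +47690 cm⁻¹; total 20582 cm⁻¹.
The difference is 20582 − (-4518) = 25100 cm⁻¹, so high-spin lies lower.

25100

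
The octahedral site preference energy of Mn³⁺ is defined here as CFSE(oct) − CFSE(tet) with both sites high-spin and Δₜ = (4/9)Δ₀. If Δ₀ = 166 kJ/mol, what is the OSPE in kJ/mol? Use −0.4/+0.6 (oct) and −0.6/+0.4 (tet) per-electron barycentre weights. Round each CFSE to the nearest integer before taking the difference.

-70

Group 7 minus oxidation state +3 gives a d⁴ configuration for Mn³⁺.
In an octahedral site d⁴ (HS) is t2g^3 e_g^1, giving CFSE(oct) = -0.6Δ₀ = -100 kJ/mol.
In a tetrahedral site the filling is e^2 t2^2: CFSE(tet) = -0.4Δₜ = -0.4 × (4/9)(166) = -30 kJ/mol.
OSPE = -100 − (-30) = -70 kJ/mol.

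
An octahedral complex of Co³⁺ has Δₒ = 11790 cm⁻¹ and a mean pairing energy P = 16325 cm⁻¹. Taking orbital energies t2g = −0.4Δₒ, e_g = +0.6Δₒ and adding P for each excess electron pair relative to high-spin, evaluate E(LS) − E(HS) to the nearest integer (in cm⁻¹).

9070

Co is in group 9, so Co³⁺ is d⁶ (9 − 3 = 6).
High-spin d⁶ fills as t2g^4 e_g^2 with CFSE 4(−0.4) + 2(+0.6) = -0.4Δₒ = -4716 cm⁻¹.
For low-spin the configuration is t2g^6 e_g^0: orbital energy -2.4 × 11790 = -28296 cm⁻¹, and 2 additional pairs relative to high-spin add 32650 cm⁻¹, giving 4354 cm⁻¹.
The difference is 4354 − (-4716) = 9070 cm⁻¹, so high-spin lies lower.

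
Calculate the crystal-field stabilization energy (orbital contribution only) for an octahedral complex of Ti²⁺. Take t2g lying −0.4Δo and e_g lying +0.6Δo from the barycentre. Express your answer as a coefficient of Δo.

-0.8 Δo

Ti sits in group 4; removing 2 electrons leaves Ti²⁺ with 4 − 2 = 2 d electrons.
Configuration: t2g^2 e_g^0.
CFSE = 2(-0.4Δo) + 0(0.6Δo) = -0.8Δo + 0.0Δo = -0.8Δo.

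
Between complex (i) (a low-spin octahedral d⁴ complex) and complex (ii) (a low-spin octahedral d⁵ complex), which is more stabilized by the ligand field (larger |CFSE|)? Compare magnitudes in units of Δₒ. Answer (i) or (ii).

(i): t₂g⁴ eg⁰, CFSE = -1.6Δₒ.
(ii): t₂g⁵ eg⁰, CFSE = -2.0Δₒ.
So (ii) has the larger |CFSE|.

(ii)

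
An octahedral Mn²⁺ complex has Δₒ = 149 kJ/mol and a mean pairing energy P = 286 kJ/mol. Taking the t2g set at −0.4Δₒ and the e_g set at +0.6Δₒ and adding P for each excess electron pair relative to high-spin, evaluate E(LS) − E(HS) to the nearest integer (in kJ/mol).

274

Mn²⁺: group 7, so d-count = 7 − 2 = 5.
High-spin d⁵ fills as t2g^3 e_g^2 with CFSE 3(−0.4) + 2(+0.6) = 0.0Δₒ = 0 kJ/mol.
For low-spin the configuration is t2g^5 e_g^0: orbital energy -2.0 × 149 = -298 kJ/mol, and 2 additional pairs relative to high-spin add 572 kJ/mol, giving 274 kJ/mol.
Thus E(LS) − E(HS) = 274 kJ/mol.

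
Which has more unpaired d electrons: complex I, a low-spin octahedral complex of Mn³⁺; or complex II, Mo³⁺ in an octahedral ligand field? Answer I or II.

I: Mn is in group 7, so Mn³⁺ is d⁴ (7 − 3 = 4); t₂g⁴ eg⁰ → 2 unpaired.
II: Mo is in group 6, so Mo³⁺ is d³ (6 − 3 = 3); t2g^3 e_g^0 → 3 unpaired.
So II has more unpaired electrons.

II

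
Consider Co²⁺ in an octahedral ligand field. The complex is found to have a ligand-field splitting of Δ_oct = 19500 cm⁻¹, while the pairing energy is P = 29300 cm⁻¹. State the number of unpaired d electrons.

3

Co is in group 9, so Co²⁺ is d⁷ (9 − 2 = 7).
With Δ_oct < P the complex is high-spin.
That gives t2g^5 e_g^2.
Unpaired electrons: 3.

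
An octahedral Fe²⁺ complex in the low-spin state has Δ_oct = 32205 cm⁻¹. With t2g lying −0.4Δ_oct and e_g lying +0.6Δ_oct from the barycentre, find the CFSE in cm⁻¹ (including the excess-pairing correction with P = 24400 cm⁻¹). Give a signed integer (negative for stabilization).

Fe²⁺: group 8, so d-count = 8 − 2 = 6.
Electron filling gives t2g^6 e_g^0.
The orbital stabilization is -2.4Δ_oct = -2.4 × 32205 = -77292 cm⁻¹.
Pairing penalty: 3 pairs vs 1 in the high-spin reference → 2 extra × P = 48800 cm⁻¹.
Net CFSE = -77292 + 48800 = -28492 cm⁻¹.

-28492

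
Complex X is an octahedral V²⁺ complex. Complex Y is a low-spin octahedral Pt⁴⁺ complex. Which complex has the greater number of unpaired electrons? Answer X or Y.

X

X: V²⁺: group 5, so d-count = 5 − 2 = 3; For octahedral d³ the high- and low-spin configurations coincide; t₂g³ eg⁰ → 3 unpaired.
Y: Pt⁴⁺: group 10, so d-count = 10 − 4 = 6; t2g^6 e_g^0 → 0 unpaired.
So X has more unpaired electrons.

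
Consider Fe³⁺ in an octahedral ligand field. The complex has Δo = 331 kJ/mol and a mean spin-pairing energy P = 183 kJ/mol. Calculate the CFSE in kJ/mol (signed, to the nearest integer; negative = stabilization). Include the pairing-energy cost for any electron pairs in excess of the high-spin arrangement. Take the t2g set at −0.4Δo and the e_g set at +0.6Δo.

Fe sits in group 8; removing 3 electrons leaves Fe³⁺ with 8 − 3 = 5 d electrons.
Δo > P, so pairing is preferred: the ground state is low-spin.
Filling d⁵ accordingly: t2g^5 e_g^0.
Orbital CFSE = -2.0Δo = -2.0 × 331 = -662 kJ/mol.
Excess pairs vs high-spin: 2 − 0 = 2; pairing cost = +366 kJ/mol.
Net CFSE = -662 + 366 = -296 kJ/mol.

-296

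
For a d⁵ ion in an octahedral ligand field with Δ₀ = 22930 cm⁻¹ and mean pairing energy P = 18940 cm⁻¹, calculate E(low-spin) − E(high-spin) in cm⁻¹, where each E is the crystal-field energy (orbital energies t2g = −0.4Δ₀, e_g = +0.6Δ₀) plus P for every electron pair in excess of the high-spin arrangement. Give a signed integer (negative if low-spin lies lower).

High-spin: t2g^3 e_g^2, CFSE = 0.0Δ₀ = 0 cm⁻¹.
Low-spin t2g^5 e_g^0 gives -2.0Δ₀ = -45860 cm⁻¹, but forming 2 extra pairs costs 2P = 37880 cm⁻¹, so E(LS) = -45860 + 37880 = -7980 cm⁻¹.
E(LS) − E(HS) = -7980 − (0) = -7980 cm⁻¹.

-7980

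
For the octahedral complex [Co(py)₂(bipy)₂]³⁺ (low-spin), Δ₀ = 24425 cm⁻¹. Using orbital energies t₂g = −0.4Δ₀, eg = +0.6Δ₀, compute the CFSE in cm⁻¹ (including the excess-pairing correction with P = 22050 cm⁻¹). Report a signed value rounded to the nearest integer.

Ligand charges: 2×(+0) from py and 2×(+0) from bipy sum to +0; with overall charge +3, Co is +3.
Co³⁺: group 9, so d-count = 9 − 3 = 6.
Configuration: t₂g⁶ eg⁰.
Orbital CFSE = 6(-0.4) + 0(0.6) = -2.4Δ₀ = -2.4 × 24425 = -58620 cm⁻¹.
High-spin d⁶ would be t₂g⁴ eg² with 1 pair; low-spin has 3, so 2 excess pairs cost +2P = +44100 cm⁻¹.
Overall CFSE = -58620 + 44100 = -14520 cm⁻¹.

-14520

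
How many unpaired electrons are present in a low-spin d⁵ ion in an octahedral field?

1

Configuration: t₂g⁵ eg⁰, giving 1 unpaired electron.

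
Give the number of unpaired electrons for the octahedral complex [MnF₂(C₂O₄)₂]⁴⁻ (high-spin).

Ligand charges: 2×(-1) from F⁻ and 2×(-2) from C₂O₄²⁻ sum to -6; with overall charge -4, Mn is +2.
Mn sits in group 7; removing 2 electrons leaves Mn²⁺ with 7 − 2 = 5 d electrons.
Configuration: t₂g³ eg², giving 5 unpaired electrons.

5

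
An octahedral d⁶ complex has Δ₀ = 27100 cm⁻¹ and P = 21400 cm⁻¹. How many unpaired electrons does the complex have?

Here Δ₀ > P (27100 > 21400), so the low-spin state is favoured.
Filling d⁶ accordingly: t₂g⁶ eg⁰.
Unpaired electrons: 0.

0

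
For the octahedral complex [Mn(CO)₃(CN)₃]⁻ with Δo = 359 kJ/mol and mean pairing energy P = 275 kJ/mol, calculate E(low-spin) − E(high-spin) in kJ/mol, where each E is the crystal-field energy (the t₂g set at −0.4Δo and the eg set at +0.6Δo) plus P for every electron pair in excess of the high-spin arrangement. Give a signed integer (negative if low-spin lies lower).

Ligand charges: 3×(+0) from CO and 3×(-1) from CN⁻ sum to -3; with overall charge -1, Mn is +2.
Group 7 minus oxidation state +2 gives a d⁵ configuration for Mn²⁺.
High-spin d⁵ fills as t₂g³ eg² with CFSE 3(−0.4) + 2(+0.6) = 0.0Δo = 0 kJ/mol.
Low-spin: t₂g⁵ eg⁰, orbital CFSE = -2.0Δo = -718 kJ/mol; plus 2 excess pairs × P = +550 kJ/mol; total -168 kJ/mol.
Thus E(LS) − E(HS) = -168 kJ/mol.

-168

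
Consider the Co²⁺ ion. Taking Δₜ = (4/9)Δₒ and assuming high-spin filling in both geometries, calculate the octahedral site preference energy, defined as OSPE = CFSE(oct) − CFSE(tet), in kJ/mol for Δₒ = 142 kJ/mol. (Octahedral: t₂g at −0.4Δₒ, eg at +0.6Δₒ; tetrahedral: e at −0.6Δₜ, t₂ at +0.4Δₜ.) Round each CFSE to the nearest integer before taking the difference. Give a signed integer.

Co sits in group 9; removing 2 electrons leaves Co²⁺ with 9 − 2 = 7 d electrons.
Octahedral high-spin t2g^5 e_g^2: CFSE = -0.8 × 142 = -114 kJ/mol.
In a tetrahedral site the filling is e^4 t2^3: CFSE(tet) = -1.2Δₜ = -1.2 × (4/9)(142) = -76 kJ/mol.
Subtracting, OSPE = -114 − (-76) = -38 kJ/mol.

-38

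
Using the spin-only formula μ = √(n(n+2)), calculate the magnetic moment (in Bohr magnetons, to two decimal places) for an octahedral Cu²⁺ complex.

Cu²⁺: group 11, so d-count = 11 − 2 = 9.
For octahedral d⁹ the high- and low-spin configurations coincide.
Configuration: t₂g⁶ eg³ → 1 unpaired electron.
μ(spin-only) = √[1(1+2)] = √3 ≈ 1.73 Bohr magnetons.

1.73 Bohr magnetons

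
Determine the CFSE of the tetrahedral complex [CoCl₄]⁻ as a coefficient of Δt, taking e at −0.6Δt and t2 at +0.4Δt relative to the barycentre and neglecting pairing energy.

-0.6 Δt

Each Cl⁻ contributes -1; 4 × (-1) = -4. With overall charge -1, Co is in the +3 oxidation state.
Co is in group 9, so Co³⁺ is d⁶ (9 − 3 = 6).
Tetrahedral splitting is small, so the complex is high-spin.
Configuration: e^3 t2^3.
CFSE = 3(-0.6Δt) + 3(0.4Δt) = -1.8Δt + 1.2Δt = -0.6Δt.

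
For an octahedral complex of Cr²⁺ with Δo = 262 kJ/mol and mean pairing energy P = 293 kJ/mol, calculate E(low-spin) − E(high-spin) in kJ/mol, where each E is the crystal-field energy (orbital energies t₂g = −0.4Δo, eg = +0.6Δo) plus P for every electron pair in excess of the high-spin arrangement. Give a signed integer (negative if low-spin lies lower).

31

Cr²⁺: group 6, so d-count = 6 − 2 = 4.
In the high-spin limit (t₂g³ eg¹) the orbital term is -0.6Δo = -157 kJ/mol, with no excess pairing.
Low-spin: t₂g⁴ eg⁰, orbital CFSE = -1.6Δo = -419 kJ/mol; plus 1 excess pair × P = +293 kJ/mol; total -126 kJ/mol.
Thus E(LS) − E(HS) = 31 kJ/mol.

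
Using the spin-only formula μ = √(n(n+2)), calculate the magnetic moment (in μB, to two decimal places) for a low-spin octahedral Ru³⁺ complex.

1.73 μB

Ru is in group 8, so Ru³⁺ is d⁵ (8 − 3 = 5).
Configuration: t₂g⁵ eg⁰ → 1 unpaired electron.
μ(spin-only) = √[1(1+2)] = √3 ≈ 1.73 μB.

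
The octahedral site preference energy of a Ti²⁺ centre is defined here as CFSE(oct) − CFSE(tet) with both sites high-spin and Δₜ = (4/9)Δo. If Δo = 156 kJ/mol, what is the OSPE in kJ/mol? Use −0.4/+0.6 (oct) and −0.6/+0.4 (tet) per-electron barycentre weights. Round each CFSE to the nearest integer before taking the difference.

Group 4 minus oxidation state +2 gives a d² configuration for Ti²⁺.
Octahedral (high-spin): t2g^2 e_g^0, CFSE = 2(−0.4) + 0(+0.6) = -0.8Δo = -0.8 × 156 = -125 kJ/mol.
In a tetrahedral site the filling is e^2 t2^0: CFSE(tet) = -1.2Δₜ = -1.2 × (4/9)(156) = -83 kJ/mol.
OSPE = CFSE(oct) − CFSE(tet) = -125 − (-83) = -42 kJ/mol.

-42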